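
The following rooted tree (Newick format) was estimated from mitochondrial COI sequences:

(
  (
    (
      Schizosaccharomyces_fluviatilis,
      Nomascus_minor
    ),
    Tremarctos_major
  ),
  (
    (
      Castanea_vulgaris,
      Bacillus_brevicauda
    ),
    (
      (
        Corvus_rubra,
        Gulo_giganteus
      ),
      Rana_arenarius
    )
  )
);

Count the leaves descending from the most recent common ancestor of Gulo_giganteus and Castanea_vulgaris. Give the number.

5

The MRCA of Gulo_giganteus and Castanea_vulgaris is the node subtending ((Castanea_vulgaris,Bacillus_brevicauda),((Corvus_rubra,Gulo_giganteus),Rana_arenarius)).
That clade contains 5 terminal taxa: Bacillus_brevicauda, Castanea_vulgaris, Corvus_rubra, Gulo_giganteus, Rana_arenarius.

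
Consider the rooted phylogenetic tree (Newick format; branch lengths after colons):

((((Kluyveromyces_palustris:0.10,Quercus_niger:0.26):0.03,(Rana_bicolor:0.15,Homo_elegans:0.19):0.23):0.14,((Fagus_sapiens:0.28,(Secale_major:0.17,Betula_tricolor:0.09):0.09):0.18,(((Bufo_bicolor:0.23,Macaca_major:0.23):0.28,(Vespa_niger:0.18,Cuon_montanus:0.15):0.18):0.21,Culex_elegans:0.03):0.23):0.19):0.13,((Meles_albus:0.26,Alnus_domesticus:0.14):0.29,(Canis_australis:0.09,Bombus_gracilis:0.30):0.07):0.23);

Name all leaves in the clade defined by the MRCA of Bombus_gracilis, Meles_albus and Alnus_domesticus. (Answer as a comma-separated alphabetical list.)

Alnus_domesticus, Bombus_gracilis, Canis_australis, Meles_albus

Tracing Bombus_gracilis: it sits inside (Canis_australis,Bombus_gracilis).
Tracing Meles_albus: it sits inside (Meles_albus,Alnus_domesticus).
Tracing Alnus_domesticus: it sits inside (Meles_albus,Alnus_domesticus).
The smallest clade enclosing all 3 is ((Meles_albus,Alnus_domesticus),(Canis_australis,Bombus_gracilis)); the answer is its 4 terminal taxa in alphabetical order.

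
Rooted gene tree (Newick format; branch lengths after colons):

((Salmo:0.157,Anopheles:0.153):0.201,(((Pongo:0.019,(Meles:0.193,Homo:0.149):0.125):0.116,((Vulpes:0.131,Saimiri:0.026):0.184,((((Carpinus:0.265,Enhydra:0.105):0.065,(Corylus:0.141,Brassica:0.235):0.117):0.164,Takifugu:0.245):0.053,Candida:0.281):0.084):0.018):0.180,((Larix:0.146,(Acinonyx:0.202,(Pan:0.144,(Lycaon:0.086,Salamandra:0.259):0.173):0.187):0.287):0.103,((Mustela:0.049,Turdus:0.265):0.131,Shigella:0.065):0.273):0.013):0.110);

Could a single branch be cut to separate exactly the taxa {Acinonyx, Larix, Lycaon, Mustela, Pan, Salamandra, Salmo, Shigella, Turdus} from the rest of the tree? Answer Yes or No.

The MRCA of the listed taxa is the root, so the smallest clade containing them is the whole tree.
That clade also contains Anopheles, Brassica, Candida, Carpinus, Corylus, Enhydra, Homo, Meles, Pongo, Saimiri, Takifugu, Vulpes, which are not in the proposed group, so the group is not monophyletic.

No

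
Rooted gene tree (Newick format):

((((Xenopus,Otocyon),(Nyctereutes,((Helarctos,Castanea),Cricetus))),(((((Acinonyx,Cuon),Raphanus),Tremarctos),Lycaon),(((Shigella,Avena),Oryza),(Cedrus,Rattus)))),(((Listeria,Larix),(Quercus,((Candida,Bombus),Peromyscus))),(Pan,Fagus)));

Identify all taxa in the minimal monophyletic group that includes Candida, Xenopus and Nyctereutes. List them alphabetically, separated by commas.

Acinonyx, Avena, Bombus, Candida, Castanea, Cedrus, Cricetus, Cuon, Fagus, Helarctos, Larix, Listeria, Lycaon, Nyctereutes, Oryza, Otocyon, Pan, Peromyscus, Quercus, Raphanus, Rattus, Shigella, Tremarctos, Xenopus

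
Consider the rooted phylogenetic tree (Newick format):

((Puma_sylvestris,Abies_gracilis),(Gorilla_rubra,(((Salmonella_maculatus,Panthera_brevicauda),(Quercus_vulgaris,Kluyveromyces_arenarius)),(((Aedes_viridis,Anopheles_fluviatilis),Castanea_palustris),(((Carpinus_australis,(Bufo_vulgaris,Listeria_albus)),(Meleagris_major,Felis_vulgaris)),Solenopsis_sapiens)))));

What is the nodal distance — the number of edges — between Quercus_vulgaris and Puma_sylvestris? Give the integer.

7

The MRCA of Quercus_vulgaris and Puma_sylvestris is the root of the tree.
From Quercus_vulgaris up to that node: 5 branches. From Puma_sylvestris up to the same node: 2 branches. Total: 5 + 2 = 7.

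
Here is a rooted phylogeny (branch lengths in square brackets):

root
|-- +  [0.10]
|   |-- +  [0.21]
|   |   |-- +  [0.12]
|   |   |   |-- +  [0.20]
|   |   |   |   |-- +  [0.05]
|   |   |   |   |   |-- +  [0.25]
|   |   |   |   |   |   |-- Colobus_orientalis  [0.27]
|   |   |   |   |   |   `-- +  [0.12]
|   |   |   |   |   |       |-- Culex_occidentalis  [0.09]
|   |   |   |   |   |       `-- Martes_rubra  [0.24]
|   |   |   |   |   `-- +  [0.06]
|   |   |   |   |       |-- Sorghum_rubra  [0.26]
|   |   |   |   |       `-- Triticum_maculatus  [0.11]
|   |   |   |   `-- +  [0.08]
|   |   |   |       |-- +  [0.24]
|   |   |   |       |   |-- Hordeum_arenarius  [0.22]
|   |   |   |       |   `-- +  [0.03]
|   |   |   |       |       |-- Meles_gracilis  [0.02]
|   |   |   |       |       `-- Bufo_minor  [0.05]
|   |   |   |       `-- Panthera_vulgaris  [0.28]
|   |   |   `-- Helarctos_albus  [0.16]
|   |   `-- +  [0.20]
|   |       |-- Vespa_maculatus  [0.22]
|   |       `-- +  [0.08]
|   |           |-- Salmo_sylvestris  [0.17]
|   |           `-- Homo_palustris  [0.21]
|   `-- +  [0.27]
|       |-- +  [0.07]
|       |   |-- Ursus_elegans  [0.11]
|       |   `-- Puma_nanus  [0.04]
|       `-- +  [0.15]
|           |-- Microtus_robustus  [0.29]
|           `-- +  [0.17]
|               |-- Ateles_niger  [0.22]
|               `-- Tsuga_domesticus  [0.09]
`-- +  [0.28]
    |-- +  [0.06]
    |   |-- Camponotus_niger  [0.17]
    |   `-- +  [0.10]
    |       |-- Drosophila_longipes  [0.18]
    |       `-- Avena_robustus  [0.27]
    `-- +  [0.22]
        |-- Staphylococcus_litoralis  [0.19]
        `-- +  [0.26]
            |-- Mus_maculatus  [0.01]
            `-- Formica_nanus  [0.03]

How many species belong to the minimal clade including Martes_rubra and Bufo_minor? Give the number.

The MRCA of Martes_rubra and Bufo_minor is the node subtending (((Colobus_orientalis,(Culex_occidentalis,Martes_rubra)),(Sorghum_rubra,Triticum_maculatus)),((Hordeum_arenarius,(Meles_gracilis,Bufo_minor)),Panthera_vulgaris)).
That clade contains 9 terminal taxa: Bufo_minor, Colobus_orientalis, Culex_occidentalis, Hordeum_arenarius, Martes_rubra, Meles_gracilis, Panthera_vulgaris, Sorghum_rubra, Triticum_maculatus.

9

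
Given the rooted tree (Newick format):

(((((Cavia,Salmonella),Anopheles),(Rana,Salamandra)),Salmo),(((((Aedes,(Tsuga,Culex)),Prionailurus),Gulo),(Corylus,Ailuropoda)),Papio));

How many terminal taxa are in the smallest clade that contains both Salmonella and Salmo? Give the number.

6

The MRCA of Salmonella and Salmo is the node subtending ((((Cavia,Salmonella),Anopheles),(Rana,Salamandra)),Salmo).
That clade contains 6 terminal taxa: Anopheles, Cavia, Rana, Salamandra, Salmo, Salmonella.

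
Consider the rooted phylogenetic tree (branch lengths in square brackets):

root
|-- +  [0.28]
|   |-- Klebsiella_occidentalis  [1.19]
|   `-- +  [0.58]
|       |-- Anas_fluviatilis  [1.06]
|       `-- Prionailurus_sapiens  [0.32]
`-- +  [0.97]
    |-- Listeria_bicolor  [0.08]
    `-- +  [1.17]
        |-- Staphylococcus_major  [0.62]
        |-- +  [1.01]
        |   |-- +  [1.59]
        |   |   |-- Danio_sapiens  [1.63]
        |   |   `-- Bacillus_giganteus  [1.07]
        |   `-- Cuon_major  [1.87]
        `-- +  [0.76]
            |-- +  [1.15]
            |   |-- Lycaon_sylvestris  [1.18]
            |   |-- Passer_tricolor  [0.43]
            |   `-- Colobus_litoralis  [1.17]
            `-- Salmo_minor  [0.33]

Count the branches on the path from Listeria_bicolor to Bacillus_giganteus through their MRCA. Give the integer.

5

The MRCA of Listeria_bicolor and Bacillus_giganteus is the node subtending (Listeria_bicolor,(Staphylococcus_major,((Danio_sapiens,Bacillus_giganteus),Cuon_major),((Lycaon_sylvestris,Passer_tricolor,Colobus_litoralis),Salmo_minor))).
From Listeria_bicolor up to that node: 1 branch. From Bacillus_giganteus up to the same node: 4 branches. Total: 1 + 4 = 5.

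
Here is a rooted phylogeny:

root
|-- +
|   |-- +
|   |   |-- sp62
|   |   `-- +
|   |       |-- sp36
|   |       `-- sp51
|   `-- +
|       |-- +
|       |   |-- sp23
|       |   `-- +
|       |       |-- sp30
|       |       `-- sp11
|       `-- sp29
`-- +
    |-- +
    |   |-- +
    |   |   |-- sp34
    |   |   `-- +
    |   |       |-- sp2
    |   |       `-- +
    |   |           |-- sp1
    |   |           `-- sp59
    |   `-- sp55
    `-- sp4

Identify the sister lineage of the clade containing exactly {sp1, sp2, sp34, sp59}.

The clade containing exactly {sp1, sp2, sp34, sp59} attaches to the tree at the node subtending ((sp34,(sp2,(sp1,sp59))),sp55).
The other lineage descending from that same node — the sister group — is the single tip sp55.

sp55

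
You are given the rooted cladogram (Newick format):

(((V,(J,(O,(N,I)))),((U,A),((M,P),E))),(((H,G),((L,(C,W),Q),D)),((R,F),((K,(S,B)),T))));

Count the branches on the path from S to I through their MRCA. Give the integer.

12

The MRCA of S and I is the root of the tree.
From S up to that node: 6 branches. From I up to the same node: 6 branches. Total: 6 + 6 = 12.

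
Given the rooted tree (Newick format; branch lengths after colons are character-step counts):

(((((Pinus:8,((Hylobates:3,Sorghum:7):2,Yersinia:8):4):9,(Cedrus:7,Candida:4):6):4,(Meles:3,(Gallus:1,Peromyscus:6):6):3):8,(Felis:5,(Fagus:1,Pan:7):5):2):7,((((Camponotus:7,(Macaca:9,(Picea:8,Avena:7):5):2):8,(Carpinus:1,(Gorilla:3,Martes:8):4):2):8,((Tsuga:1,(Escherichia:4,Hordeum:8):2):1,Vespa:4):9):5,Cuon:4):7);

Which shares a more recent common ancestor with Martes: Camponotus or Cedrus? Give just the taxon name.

Camponotus

The MRCA of Martes and Camponotus subtends ((Camponotus,(Macaca,(Picea,Avena))),(Carpinus,(Gorilla,Martes))) (7 taxa).
The MRCA of Martes and Cedrus is the root, subtending the entire tree (24 taxa).
The first is nested inside the second, so Martes shares a more recent common ancestor with Camponotus.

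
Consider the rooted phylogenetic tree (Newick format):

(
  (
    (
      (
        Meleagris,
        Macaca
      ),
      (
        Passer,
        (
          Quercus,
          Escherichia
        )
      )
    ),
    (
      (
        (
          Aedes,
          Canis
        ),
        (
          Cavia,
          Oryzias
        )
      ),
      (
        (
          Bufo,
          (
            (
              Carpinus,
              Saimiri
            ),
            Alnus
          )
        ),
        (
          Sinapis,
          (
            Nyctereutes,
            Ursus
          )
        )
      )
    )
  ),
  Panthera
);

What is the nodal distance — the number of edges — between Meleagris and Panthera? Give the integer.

5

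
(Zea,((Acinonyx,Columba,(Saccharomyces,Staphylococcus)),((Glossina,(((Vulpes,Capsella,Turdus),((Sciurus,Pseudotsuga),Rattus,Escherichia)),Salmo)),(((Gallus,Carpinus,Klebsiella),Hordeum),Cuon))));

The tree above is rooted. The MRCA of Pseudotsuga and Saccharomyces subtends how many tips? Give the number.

18

The MRCA of Pseudotsuga and Saccharomyces is the node subtending ((Acinonyx,Columba,(Saccharomyces,Staphylococcus)),((Glossina,(((Vulpes,Capsella,Turdus),((Sciurus,Pseudotsuga),Rattus,Escherichia)),Salmo)),(((Gallus,Carpinus,Klebsiella),Hordeum),Cuon))).
That clade contains 18 terminal taxa: Acinonyx, Capsella, Carpinus, Columba, Cuon, Escherichia, Gallus, Glossina, Hordeum, Klebsiella, Pseudotsuga, Rattus, Saccharomyces, Salmo, Sciurus, Staphylococcus, Turdus, Vulpes.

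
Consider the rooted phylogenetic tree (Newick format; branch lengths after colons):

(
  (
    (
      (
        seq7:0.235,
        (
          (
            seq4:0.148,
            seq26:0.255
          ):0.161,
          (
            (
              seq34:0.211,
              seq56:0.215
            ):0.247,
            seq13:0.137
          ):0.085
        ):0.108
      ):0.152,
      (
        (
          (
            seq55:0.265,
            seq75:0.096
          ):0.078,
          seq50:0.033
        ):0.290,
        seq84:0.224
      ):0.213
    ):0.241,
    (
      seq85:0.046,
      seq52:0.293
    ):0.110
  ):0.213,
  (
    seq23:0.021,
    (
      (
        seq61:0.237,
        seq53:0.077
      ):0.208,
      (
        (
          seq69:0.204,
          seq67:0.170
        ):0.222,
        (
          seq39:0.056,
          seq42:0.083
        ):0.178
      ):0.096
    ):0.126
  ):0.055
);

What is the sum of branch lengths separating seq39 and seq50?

The path runs seq39 → … → MRCA → … → seq50; the MRCA is the root of the tree.
Branch lengths along that path: 0.056 + 0.178 + 0.096 + 0.126 + 0.055 + 0.213 + 0.241 + 0.213 + 0.290 + 0.033 = 1.501.

1.501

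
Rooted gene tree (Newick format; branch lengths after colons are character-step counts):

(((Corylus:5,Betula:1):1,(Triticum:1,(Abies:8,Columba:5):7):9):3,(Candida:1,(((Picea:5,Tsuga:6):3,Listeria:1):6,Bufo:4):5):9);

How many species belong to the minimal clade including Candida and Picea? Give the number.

5

The MRCA of Candida and Picea is the node subtending (Candida,(((Picea,Tsuga),Listeria),Bufo)).
That clade contains 5 terminal taxa: Bufo, Candida, Listeria, Picea, Tsuga.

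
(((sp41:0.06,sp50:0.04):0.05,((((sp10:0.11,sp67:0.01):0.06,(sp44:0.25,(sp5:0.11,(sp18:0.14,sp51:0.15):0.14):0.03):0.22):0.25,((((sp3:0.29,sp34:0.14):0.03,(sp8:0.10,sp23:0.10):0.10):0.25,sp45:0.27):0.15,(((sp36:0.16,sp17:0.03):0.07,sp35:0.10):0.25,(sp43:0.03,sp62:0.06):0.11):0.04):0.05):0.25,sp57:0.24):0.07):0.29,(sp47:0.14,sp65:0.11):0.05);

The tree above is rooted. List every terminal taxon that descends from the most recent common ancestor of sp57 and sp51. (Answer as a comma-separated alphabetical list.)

sp10, sp17, sp18, sp23, sp3, sp34, sp35, sp36, sp43, sp44, sp45, sp5, sp51, sp57, sp62, sp67, sp8

Tracing sp57: it sits inside ((((sp10,sp67),(sp44,(sp5,(sp18,sp51)))),((((sp3,sp34),(sp8,sp23)),sp45),(((sp36,sp17),sp35),(sp43,sp62)))),sp57).
Tracing sp51: it sits inside (sp18,sp51).
The smallest clade enclosing both is ((((sp10,sp67),(sp44,(sp5,(sp18,sp51)))),((((sp3,sp34),(sp8,sp23)),sp45),(((sp36,sp17),sp35),(sp43,sp62)))),sp57); the answer is its 17 terminal taxa in alphabetical order.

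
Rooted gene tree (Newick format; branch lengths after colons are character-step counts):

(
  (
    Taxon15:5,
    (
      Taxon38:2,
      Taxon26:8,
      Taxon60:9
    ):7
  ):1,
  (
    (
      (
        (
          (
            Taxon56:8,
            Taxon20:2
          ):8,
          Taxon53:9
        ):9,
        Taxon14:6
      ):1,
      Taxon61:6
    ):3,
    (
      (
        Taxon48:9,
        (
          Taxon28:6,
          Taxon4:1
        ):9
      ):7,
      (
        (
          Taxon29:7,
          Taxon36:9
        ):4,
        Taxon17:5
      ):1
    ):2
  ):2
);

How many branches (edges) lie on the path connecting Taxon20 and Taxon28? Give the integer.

9

The MRCA of Taxon20 and Taxon28 is the node subtending (((((Taxon56,Taxon20),Taxon53),Taxon14),Taxon61),((Taxon48,(Taxon28,Taxon4)),((Taxon29,Taxon36),Taxon17))).
From Taxon20 up to that node: 5 branches. From Taxon28 up to the same node: 4 branches. Total: 5 + 4 = 9.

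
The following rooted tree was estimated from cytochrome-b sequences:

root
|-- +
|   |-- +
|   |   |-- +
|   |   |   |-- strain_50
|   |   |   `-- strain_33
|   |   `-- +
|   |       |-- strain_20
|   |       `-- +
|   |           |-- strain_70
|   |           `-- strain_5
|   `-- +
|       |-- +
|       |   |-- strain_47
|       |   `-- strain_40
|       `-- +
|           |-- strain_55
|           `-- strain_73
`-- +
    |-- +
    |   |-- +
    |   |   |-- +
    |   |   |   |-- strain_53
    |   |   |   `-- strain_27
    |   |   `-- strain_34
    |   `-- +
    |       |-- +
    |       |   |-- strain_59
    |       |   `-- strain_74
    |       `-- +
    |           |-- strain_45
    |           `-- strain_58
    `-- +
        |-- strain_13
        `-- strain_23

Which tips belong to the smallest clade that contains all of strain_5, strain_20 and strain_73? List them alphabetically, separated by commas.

Tracing strain_5: it sits inside (strain_70,strain_5).
Tracing strain_20: it sits inside (strain_20,(strain_70,strain_5)).
Tracing strain_73: it sits inside (strain_55,strain_73).
The smallest clade enclosing all 3 is (((strain_50,strain_33),(strain_20,(strain_70,strain_5))),((strain_47,strain_40),(strain_55,strain_73))); the answer is its 9 terminal taxa in alphabetical order.

strain_20, strain_33, strain_40, strain_47, strain_5, strain_50, strain_55, strain_70, strain_73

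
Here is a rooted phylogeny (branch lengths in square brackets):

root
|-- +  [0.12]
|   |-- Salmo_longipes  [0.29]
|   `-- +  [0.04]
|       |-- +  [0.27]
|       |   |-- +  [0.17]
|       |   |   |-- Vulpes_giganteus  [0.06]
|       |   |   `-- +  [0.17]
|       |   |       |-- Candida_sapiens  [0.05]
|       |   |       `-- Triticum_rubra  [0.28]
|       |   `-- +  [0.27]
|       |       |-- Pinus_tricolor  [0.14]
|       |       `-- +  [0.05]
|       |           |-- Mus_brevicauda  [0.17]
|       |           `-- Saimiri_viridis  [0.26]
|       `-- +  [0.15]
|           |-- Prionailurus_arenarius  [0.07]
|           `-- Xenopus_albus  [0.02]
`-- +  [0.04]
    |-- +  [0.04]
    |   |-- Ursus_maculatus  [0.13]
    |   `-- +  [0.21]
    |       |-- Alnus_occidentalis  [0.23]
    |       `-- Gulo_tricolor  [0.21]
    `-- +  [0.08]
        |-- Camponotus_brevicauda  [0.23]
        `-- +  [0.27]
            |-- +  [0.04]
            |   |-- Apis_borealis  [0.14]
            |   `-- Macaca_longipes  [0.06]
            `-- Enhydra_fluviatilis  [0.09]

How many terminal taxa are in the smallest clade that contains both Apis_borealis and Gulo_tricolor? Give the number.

The MRCA of Apis_borealis and Gulo_tricolor is the node subtending ((Ursus_maculatus,(Alnus_occidentalis,Gulo_tricolor)),(Camponotus_brevicauda,((Apis_borealis,Macaca_longipes),Enhydra_fluviatilis))).
That clade contains 7 terminal taxa: Alnus_occidentalis, Apis_borealis, Camponotus_brevicauda, Enhydra_fluviatilis, Gulo_tricolor, Macaca_longipes, Ursus_maculatus.

7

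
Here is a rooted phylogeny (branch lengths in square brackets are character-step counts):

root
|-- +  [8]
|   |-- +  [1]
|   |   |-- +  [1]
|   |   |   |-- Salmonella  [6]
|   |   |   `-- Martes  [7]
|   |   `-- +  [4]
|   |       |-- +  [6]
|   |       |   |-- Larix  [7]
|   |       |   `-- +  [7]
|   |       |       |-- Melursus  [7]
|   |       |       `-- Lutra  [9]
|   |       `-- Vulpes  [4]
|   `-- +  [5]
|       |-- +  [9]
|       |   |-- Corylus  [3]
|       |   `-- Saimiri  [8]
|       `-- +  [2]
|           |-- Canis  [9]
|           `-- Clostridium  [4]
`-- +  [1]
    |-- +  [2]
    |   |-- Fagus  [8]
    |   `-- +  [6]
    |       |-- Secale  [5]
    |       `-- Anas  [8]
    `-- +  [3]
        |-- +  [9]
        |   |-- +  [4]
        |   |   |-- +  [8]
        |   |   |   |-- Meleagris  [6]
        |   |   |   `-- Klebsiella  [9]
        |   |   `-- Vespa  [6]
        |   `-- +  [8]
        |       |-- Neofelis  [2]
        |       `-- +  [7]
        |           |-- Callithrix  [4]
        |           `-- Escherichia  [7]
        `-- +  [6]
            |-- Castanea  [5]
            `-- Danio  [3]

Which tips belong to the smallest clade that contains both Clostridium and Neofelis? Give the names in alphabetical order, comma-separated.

Tracing Clostridium: it sits inside (Canis,Clostridium).
Tracing Neofelis: it sits inside (Neofelis,(Callithrix,Escherichia)).
The smallest clade enclosing both is the whole tree (their MRCA is the root), so the answer is all 21 tips in alphabetical order.

Anas, Callithrix, Canis, Castanea, Clostridium, Corylus, Danio, Escherichia, Fagus, Klebsiella, Larix, Lutra, Martes, Meleagris, Melursus, Neofelis, Saimiri, Salmonella, Secale, Vespa, Vulpes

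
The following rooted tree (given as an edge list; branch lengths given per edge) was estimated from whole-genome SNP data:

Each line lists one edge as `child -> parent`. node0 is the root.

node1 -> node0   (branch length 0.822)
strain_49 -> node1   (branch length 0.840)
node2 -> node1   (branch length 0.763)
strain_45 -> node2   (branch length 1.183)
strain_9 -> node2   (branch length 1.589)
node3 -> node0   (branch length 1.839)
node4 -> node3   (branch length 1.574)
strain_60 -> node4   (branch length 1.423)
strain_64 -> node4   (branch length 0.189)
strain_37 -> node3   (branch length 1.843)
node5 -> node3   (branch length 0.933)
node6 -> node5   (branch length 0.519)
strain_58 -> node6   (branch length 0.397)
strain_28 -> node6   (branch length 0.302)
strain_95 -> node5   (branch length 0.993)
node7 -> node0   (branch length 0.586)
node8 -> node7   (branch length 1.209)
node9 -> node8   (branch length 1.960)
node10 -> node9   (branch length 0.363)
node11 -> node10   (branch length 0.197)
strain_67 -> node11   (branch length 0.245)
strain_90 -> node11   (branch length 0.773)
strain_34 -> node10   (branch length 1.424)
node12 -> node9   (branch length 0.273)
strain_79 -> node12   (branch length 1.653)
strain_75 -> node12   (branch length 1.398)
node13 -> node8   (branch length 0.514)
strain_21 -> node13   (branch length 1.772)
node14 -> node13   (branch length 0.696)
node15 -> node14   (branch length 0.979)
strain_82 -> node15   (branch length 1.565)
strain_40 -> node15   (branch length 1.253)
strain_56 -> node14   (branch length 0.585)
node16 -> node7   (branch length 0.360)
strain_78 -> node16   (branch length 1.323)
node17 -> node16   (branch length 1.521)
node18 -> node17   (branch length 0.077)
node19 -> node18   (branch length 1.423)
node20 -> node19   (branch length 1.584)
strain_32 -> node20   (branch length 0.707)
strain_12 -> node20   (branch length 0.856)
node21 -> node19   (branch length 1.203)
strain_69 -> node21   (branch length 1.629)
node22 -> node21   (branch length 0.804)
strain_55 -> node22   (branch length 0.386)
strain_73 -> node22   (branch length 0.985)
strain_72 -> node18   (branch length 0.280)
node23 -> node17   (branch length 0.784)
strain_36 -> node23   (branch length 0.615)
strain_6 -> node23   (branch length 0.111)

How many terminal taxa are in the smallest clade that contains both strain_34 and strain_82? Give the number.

The MRCA of strain_34 and strain_82 is the node subtending ((((strain_67,strain_90),strain_34),(strain_79,strain_75)),(strain_21,((strain_82,strain_40),strain_56))).
That clade contains 9 terminal taxa: strain_21, strain_34, strain_40, strain_56, strain_67, strain_75, strain_79, strain_82, strain_90.

9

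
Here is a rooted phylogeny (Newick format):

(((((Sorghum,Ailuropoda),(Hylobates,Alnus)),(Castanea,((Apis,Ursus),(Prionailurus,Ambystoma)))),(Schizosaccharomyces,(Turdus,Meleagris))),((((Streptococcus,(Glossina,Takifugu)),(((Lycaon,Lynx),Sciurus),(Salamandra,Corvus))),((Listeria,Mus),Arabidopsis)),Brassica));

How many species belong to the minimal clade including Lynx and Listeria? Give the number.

The MRCA of Lynx and Listeria is the node subtending (((Streptococcus,(Glossina,Takifugu)),(((Lycaon,Lynx),Sciurus),(Salamandra,Corvus))),((Listeria,Mus),Arabidopsis)).
That clade contains 11 terminal taxa: Arabidopsis, Corvus, Glossina, Listeria, Lycaon, Lynx, Mus, Salamandra, Sciurus, Streptococcus, Takifugu.

11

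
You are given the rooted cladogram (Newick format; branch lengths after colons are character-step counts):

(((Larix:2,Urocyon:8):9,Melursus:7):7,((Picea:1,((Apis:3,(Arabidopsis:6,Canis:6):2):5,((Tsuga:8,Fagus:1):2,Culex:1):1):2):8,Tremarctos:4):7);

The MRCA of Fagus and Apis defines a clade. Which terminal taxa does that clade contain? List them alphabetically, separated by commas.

Tracing Fagus: it sits inside (Tsuga,Fagus).
Tracing Apis: it sits inside (Apis,(Arabidopsis,Canis)).
The smallest clade enclosing both is ((Apis,(Arabidopsis,Canis)),((Tsuga,Fagus),Culex)); the answer is its 6 terminal taxa in alphabetical order.

Apis, Arabidopsis, Canis, Culex, Fagus, Tsuga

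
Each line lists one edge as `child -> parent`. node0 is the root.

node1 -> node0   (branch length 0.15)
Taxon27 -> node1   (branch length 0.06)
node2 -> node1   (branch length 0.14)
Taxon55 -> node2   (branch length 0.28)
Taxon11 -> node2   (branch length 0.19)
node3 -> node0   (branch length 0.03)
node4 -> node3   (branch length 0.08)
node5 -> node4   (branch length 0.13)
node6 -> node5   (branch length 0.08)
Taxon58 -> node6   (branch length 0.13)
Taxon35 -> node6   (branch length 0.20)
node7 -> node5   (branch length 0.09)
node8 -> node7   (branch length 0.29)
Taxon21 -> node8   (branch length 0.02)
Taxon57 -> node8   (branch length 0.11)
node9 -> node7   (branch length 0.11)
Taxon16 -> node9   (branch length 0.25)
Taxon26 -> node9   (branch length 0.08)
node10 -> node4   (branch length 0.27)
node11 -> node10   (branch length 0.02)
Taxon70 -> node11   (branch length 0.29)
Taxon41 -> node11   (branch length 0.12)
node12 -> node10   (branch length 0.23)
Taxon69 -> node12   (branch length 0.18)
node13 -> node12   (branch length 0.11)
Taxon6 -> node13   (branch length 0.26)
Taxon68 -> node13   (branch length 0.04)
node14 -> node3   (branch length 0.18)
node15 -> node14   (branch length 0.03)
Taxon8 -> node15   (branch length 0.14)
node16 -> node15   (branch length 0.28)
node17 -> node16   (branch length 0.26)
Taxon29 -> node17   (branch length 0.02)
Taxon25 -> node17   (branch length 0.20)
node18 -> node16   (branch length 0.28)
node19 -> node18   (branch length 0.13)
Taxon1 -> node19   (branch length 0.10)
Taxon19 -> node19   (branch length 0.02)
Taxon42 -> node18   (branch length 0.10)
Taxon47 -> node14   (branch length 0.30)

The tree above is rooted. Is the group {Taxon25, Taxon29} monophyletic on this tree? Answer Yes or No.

The most recent common ancestor of these taxa subtends (Taxon29,Taxon25).
That clade has exactly 2 tips — every listed taxon and nothing else — so the group is monophyletic.

Yes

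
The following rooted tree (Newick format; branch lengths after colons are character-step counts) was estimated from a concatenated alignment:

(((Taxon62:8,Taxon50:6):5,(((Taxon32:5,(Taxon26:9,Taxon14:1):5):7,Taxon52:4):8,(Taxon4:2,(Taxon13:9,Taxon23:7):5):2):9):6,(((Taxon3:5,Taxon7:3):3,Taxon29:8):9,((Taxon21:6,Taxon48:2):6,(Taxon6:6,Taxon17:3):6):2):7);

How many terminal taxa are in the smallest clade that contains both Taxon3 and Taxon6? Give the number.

7

The MRCA of Taxon3 and Taxon6 is the node subtending (((Taxon3,Taxon7),Taxon29),((Taxon21,Taxon48),(Taxon6,Taxon17))).
That clade contains 7 terminal taxa: Taxon17, Taxon21, Taxon29, Taxon3, Taxon48, Taxon6, Taxon7.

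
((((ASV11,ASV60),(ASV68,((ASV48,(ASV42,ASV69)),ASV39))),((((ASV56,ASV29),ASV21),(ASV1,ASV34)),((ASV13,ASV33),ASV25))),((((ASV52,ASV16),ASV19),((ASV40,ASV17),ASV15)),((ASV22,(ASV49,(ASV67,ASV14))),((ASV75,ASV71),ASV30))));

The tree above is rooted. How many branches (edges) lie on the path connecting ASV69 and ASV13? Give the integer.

The MRCA of ASV69 and ASV13 is the node subtending (((ASV11,ASV60),(ASV68,((ASV48,(ASV42,ASV69)),ASV39))),((((ASV56,ASV29),ASV21),(ASV1,ASV34)),((ASV13,ASV33),ASV25))).
From ASV69 up to that node: 6 branches. From ASV13 up to the same node: 4 branches. Total: 6 + 4 = 10.

10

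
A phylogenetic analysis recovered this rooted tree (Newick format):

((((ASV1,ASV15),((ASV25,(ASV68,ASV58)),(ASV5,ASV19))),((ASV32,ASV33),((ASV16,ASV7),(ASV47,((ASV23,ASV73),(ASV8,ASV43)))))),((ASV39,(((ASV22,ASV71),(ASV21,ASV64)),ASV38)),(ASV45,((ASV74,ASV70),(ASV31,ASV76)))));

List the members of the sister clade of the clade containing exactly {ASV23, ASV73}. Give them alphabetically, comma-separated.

The clade containing exactly {ASV23, ASV73} attaches to the tree at the node subtending ((ASV23,ASV73),(ASV8,ASV43)).
The other lineage descending from that same node — the sister group — is (ASV8,ASV43); its 2 tips in alphabetical order are the answer.

ASV43, ASV8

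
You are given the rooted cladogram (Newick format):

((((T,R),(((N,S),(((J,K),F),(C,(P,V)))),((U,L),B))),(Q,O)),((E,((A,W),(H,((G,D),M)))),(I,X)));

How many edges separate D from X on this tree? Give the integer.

The MRCA of D and X is the node subtending ((E,((A,W),(H,((G,D),M)))),(I,X)).
From D up to that node: 6 branches. From X up to the same node: 2 branches. Total: 6 + 2 = 8.

8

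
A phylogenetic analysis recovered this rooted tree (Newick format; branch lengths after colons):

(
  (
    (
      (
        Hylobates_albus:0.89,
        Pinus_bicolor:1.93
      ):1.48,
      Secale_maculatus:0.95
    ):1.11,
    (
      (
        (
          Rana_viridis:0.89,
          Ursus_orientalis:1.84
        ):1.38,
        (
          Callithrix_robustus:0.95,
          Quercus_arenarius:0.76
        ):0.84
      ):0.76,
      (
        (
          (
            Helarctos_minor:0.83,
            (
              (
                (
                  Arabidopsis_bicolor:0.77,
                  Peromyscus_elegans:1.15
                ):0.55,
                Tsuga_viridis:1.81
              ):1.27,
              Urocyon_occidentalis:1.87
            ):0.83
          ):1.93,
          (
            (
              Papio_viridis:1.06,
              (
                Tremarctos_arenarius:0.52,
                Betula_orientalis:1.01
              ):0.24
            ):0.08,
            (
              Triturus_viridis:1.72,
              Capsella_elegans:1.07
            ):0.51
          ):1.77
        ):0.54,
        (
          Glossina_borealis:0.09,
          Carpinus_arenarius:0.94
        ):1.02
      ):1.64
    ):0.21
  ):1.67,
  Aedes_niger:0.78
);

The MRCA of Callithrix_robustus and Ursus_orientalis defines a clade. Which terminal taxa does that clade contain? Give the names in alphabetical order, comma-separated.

Tracing Callithrix_robustus: it sits inside (Callithrix_robustus,Quercus_arenarius).
Tracing Ursus_orientalis: it sits inside (Rana_viridis,Ursus_orientalis).
The smallest clade enclosing both is ((Rana_viridis,Ursus_orientalis),(Callithrix_robustus,Quercus_arenarius)); the answer is its 4 terminal taxa in alphabetical order.

Callithrix_robustus, Quercus_arenarius, Rana_viridis, Ursus_orientalis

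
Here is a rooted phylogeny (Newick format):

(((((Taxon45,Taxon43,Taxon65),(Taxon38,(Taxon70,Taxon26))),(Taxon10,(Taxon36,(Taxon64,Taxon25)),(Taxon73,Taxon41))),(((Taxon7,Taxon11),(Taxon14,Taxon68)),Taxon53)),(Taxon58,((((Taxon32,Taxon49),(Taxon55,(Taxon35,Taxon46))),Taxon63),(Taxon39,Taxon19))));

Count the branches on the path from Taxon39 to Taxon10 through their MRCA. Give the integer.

8

The MRCA of Taxon39 and Taxon10 is the root of the tree.
From Taxon39 up to that node: 4 branches. From Taxon10 up to the same node: 4 branches. Total: 4 + 4 = 8.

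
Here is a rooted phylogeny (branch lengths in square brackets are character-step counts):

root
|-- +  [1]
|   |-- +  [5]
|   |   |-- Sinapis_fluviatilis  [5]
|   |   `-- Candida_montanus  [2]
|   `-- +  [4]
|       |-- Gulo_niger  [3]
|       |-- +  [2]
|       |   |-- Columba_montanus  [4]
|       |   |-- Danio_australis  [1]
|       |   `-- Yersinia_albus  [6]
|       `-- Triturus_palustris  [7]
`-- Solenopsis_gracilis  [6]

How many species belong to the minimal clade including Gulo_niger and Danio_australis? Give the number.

5

The MRCA of Gulo_niger and Danio_australis is the node subtending (Gulo_niger,(Columba_montanus,Danio_australis,Yersinia_albus),Triturus_palustris).
That clade contains 5 terminal taxa: Columba_montanus, Danio_australis, Gulo_niger, Triturus_palustris, Yersinia_albus.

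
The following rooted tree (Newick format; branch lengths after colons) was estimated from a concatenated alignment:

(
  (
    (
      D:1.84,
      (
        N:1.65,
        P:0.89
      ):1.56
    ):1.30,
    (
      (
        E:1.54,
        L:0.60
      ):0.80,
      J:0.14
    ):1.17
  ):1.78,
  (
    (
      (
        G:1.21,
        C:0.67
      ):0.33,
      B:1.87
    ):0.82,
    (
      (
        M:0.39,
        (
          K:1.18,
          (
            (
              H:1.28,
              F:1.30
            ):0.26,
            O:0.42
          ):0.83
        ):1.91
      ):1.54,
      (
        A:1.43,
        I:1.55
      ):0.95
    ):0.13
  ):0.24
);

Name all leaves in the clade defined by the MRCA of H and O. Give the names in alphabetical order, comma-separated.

Tracing H: it sits inside (H,F).
Tracing O: it sits inside ((H,F),O).
The smallest clade enclosing both is ((H,F),O); the answer is its 3 terminal taxa in alphabetical order.

F, H, O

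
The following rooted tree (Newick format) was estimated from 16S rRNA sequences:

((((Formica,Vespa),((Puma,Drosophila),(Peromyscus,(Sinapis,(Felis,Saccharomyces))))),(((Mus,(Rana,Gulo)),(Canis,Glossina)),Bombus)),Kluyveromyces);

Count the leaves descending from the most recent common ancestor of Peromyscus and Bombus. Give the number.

14

The MRCA of Peromyscus and Bombus is the node subtending (((Formica,Vespa),((Puma,Drosophila),(Peromyscus,(Sinapis,(Felis,Saccharomyces))))),(((Mus,(Rana,Gulo)),(Canis,Glossina)),Bombus)).
That clade contains 14 terminal taxa: Bombus, Canis, Drosophila, Felis, Formica, Glossina, Gulo, Mus, Peromyscus, Puma, Rana, Saccharomyces, Sinapis, Vespa.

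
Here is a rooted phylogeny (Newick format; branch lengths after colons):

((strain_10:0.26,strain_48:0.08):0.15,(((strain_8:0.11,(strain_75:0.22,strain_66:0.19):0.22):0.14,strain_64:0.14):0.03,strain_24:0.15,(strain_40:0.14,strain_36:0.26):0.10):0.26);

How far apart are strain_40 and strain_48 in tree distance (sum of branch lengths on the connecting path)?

0.73

The path runs strain_40 → … → MRCA → … → strain_48; the MRCA is the root of the tree.
Branch lengths along that path: 0.14 + 0.10 + 0.26 + 0.15 + 0.08 = 0.73.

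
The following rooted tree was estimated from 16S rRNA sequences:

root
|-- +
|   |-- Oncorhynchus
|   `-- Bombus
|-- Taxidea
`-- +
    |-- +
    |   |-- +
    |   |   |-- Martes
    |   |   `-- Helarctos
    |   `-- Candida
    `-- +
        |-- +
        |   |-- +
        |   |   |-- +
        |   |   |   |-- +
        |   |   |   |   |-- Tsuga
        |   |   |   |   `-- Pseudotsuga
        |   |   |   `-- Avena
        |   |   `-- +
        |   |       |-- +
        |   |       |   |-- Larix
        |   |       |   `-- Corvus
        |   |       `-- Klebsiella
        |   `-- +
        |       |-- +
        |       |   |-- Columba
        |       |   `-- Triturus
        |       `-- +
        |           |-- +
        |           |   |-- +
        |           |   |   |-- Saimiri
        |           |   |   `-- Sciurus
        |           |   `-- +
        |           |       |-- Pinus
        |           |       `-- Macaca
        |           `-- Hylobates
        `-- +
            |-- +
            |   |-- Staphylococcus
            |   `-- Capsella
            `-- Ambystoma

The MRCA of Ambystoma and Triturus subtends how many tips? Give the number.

The MRCA of Ambystoma and Triturus is the node subtending (((((Tsuga,Pseudotsuga),Avena),((Larix,Corvus),Klebsiella)),((Columba,Triturus),(((Saimiri,Sciurus),(Pinus,Macaca)),Hylobates))),((Staphylococcus,Capsella),Ambystoma)).
That clade contains 16 terminal taxa: Ambystoma, Avena, Capsella, Columba, Corvus, Hylobates, Klebsiella, Larix, Macaca, Pinus, Pseudotsuga, Saimiri, Sciurus, Staphylococcus, Triturus, Tsuga.

16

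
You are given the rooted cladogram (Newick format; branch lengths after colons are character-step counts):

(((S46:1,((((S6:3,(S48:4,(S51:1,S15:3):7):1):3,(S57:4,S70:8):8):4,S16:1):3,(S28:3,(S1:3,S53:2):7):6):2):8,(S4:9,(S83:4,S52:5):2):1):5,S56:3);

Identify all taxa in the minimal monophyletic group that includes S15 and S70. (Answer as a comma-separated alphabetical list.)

Tracing S15: it sits inside (S51,S15).
Tracing S70: it sits inside (S57,S70).
The smallest clade enclosing both is ((S6,(S48,(S51,S15))),(S57,S70)); the answer is its 6 terminal taxa in alphabetical order.

S15, S48, S51, S57, S6, S70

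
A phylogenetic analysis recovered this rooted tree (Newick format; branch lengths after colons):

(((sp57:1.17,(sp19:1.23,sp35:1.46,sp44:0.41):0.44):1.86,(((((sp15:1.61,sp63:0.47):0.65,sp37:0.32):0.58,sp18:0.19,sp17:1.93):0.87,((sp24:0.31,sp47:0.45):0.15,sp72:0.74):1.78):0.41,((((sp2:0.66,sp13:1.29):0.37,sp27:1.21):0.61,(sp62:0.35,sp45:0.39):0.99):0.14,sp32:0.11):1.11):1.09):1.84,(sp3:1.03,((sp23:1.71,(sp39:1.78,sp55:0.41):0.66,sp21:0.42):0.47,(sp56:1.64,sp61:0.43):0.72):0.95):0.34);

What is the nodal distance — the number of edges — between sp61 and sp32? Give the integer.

The MRCA of sp61 and sp32 is the root of the tree.
From sp61 up to that node: 4 branches. From sp32 up to the same node: 4 branches. Total: 4 + 4 = 8.

8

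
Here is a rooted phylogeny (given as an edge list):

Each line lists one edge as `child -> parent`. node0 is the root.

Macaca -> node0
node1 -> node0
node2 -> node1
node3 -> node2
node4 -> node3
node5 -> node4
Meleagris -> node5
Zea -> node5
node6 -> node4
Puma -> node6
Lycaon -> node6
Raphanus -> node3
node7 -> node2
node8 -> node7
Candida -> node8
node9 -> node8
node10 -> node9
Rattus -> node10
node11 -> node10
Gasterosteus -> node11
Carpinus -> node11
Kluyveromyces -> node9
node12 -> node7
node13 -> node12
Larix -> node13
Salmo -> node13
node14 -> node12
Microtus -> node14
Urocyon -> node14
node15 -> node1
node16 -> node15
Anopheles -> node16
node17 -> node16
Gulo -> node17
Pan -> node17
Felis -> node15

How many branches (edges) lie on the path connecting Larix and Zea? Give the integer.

8

The MRCA of Larix and Zea is the node subtending ((((Meleagris,Zea),(Puma,Lycaon)),Raphanus),((Candida,((Rattus,(Gasterosteus,Carpinus)),Kluyveromyces)),((Larix,Salmo),(Microtus,Urocyon)))).
From Larix up to that node: 4 branches. From Zea up to the same node: 4 branches. Total: 4 + 4 = 8.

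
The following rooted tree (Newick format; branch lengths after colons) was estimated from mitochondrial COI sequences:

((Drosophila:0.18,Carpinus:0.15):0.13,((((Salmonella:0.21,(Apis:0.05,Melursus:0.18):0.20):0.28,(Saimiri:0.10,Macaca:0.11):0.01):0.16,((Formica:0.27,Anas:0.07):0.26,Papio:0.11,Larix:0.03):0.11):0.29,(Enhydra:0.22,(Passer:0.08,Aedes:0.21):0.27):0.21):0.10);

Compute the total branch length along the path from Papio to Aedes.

The path runs Papio → … → MRCA → … → Aedes; the MRCA is the node subtending ((((Salmonella,(Apis,Melursus)),(Saimiri,Macaca)),((Formica,Anas),Papio,Larix)),(Enhydra,(Passer,Aedes))).
Branch lengths along that path: 0.11 + 0.11 + 0.29 + 0.21 + 0.27 + 0.21 = 1.20.

1.20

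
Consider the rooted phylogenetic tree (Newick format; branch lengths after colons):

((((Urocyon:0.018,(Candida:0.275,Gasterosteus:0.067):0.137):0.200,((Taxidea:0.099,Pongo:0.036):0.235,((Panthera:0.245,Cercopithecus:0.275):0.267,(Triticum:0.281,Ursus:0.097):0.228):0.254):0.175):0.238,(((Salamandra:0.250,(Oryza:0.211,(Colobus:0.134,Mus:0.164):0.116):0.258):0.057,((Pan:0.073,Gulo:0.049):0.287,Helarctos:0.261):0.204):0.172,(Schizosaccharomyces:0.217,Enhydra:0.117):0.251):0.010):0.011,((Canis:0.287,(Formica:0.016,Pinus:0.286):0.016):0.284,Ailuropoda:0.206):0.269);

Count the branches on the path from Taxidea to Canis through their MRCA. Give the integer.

The MRCA of Taxidea and Canis is the root of the tree.
From Taxidea up to that node: 5 branches. From Canis up to the same node: 3 branches. Total: 5 + 3 = 8.

8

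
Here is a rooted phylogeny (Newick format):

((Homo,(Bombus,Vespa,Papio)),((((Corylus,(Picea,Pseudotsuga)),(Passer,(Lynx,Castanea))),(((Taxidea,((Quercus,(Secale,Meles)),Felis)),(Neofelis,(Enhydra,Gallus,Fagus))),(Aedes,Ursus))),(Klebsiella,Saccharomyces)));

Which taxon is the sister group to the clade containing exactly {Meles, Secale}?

The clade containing exactly {Meles, Secale} attaches to the tree at the node subtending (Quercus,(Secale,Meles)).
The other lineage descending from that same node — the sister group — is the single tip Quercus.

Quercus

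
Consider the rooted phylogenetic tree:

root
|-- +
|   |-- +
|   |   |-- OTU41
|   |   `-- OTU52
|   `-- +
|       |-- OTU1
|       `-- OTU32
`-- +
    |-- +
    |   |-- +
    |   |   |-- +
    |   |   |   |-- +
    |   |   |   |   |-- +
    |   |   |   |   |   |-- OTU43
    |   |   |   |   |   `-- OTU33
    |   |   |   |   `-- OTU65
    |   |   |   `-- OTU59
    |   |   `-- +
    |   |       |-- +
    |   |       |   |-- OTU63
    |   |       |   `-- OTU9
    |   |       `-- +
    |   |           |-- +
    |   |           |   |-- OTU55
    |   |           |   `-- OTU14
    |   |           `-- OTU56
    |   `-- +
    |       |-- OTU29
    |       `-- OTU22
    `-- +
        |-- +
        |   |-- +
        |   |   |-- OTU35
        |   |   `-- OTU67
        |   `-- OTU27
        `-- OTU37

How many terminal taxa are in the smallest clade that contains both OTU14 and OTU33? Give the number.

The MRCA of OTU14 and OTU33 is the node subtending ((((OTU43,OTU33),OTU65),OTU59),((OTU63,OTU9),((OTU55,OTU14),OTU56))).
That clade contains 9 terminal taxa: OTU14, OTU33, OTU43, OTU55, OTU56, OTU59, OTU63, OTU65, OTU9.

9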